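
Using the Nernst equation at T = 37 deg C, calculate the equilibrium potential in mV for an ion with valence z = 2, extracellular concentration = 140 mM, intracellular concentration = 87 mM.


E = (RT/(zF)) * ln(C_out/C_in)
T = 37 + 273.15 = 310.15 K
E = (8.314 * 310.15 / (2 * 96485)) * ln(140/87)
E = 6.357 mV


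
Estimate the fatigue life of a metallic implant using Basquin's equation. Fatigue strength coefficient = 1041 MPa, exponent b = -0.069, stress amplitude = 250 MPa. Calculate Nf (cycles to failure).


sigma_a = sigma_f' * (2Nf)^b
2Nf = (sigma_a/sigma_f')^(1/b)
2Nf = (250/1041)^(1/-0.069)
2Nf = 9.5151633e+08
Nf = 4.7576e+08


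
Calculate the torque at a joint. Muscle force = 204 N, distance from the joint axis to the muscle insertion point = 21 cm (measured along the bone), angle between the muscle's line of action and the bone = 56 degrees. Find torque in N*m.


Torque = F * d * sin(theta)   (moment arm = d*sin(theta))
d = 21 cm = 0.21 m
Torque = 204 * 0.21 * sin(56)
Torque = 35.52 N*m


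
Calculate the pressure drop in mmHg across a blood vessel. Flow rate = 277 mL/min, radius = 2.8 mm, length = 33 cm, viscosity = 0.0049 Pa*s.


dP = 8*mu*L*Q / (pi*r^4)
Q = 277 mL/min = 4.61667e-06 m^3/s
dP = 309.276 Pa = 309.276 / 133.322 mmHg = 2.32 mmHg


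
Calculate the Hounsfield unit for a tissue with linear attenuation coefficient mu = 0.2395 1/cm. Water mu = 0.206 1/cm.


HU = ((mu_tissue - mu_water) / mu_water) * 1000
HU = ((0.2395 - 0.206) / 0.206) * 1000
HU = 162.6


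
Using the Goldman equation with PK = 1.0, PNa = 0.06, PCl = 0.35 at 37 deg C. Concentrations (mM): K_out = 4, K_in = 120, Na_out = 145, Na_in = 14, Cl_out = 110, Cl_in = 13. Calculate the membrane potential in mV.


Vm = (RT/F)*ln((PK*Ko + PNa*Nao + PCl*Cli)/(PK*Ki + PNa*Nai + PCl*Clo))
Numer = 17.25, Denom = 159.34
Vm = -59.42 mV


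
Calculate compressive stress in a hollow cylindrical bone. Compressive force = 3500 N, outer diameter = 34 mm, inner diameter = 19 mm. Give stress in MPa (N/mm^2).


A = pi*(r_o^2 - r_i^2)
r_o = 17 mm, r_i = 9.5 mm
A = 624.392 mm^2
sigma = F/A = 3500 / 624.392
sigma = 5.605 MPa


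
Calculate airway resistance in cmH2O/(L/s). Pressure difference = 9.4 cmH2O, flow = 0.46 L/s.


R = dP / flow
R = 9.4 / 0.46
R = 20.43 cmH2O/(L/s)


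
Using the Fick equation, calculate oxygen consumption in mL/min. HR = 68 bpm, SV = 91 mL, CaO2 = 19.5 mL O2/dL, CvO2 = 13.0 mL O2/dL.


CO = HR*SV = 68*91/1000 = 6.188 L/min
a-v O2 diff = 19.5 - 13.0 = 6.5 mL/dL
VO2 = CO * (CaO2-CvO2) * 10 dL/L
VO2 = 6.188 * 6.5 * 10
VO2 = 402.2 mL/min


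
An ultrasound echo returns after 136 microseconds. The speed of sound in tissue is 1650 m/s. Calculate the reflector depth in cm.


depth = c * t / 2
t = 136 us = 1.3600e-04 s
depth = 1650 * 1.3600e-04 / 2
depth = 0.1122 m = 11.22 cm


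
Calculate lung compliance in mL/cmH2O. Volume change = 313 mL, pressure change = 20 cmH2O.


C = dV / dP
C = 313 / 20
C = 15.65 mL/cmH2O


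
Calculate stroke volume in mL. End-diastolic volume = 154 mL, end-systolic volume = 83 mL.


SV = EDV - ESV
SV = 154 - 83
SV = 71 mL


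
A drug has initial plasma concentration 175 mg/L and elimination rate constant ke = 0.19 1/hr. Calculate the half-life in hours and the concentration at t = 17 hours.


t_half = ln(2) / ke = 0.693147 / 0.19 = 3.648 hr
C(t) = C0 * exp(-ke*t) = 175 * exp(-0.19*17)
C(17) = 6.923 mg/L


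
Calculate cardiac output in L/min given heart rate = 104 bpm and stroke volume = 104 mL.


CO = HR * SV
CO = 104 * 104 / 1000
CO = 10.82 L/min


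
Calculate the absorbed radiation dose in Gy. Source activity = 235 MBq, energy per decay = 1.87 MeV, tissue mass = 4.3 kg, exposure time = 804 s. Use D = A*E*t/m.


A = 235 MBq = 2.3500e+08 Bq
E = 1.87 MeV = 2.99574e-13 J
D = A*E*t/m = 2.3500e+08*2.99574e-13*804/4.3
D = 0.01316 Gy


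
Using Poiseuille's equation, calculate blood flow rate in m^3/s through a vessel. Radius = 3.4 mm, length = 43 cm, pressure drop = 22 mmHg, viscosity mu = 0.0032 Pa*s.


Q = pi*r^4*dP / (8*mu*L)
r = 0.0034 m, L = 0.43 m
dP = 22 mmHg = 2933.084 Pa
Q = 1.1186e-04 m^3/s


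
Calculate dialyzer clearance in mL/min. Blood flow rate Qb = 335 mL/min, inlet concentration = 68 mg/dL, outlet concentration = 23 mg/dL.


K = Qb * (Cb_in - Cb_out) / Cb_in
K = 335 * (68 - 23) / 68
K = 221.7 mL/min


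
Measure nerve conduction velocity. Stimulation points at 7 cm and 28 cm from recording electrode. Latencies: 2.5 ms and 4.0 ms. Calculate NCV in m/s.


Distance = (28 - 7) / 100 = 0.21 m
dt = (4.0 - 2.5) / 1000 = 0.0015 s
NCV = dist / dt = 140 m/s


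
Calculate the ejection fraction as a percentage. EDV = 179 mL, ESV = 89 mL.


SV = EDV - ESV = 179 - 89 = 90 mL
EF = SV/EDV * 100 = 90/179 * 100
EF = 50.28%


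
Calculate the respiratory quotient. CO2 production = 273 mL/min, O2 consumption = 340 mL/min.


RQ = VCO2 / VO2
RQ = 273 / 340
RQ = 0.8029


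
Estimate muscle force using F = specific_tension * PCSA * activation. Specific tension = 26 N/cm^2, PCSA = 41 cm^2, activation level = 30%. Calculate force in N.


F = sigma * PCSA * activation
F = 26 * 41 * 0.3
F = 319.8 N


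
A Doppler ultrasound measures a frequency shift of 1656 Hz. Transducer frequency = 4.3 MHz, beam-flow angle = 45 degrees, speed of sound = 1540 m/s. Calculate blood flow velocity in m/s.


v = fd * c / (2 * f0 * cos(theta))
v = 1656 * 1540 / (2 * 4.3000e+06 * cos(45))
v = 0.4194 m/s


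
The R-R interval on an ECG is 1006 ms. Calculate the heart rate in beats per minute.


HR = 60 / RR_interval(s)
RR = 1006 ms = 1.006 s
HR = 60 / 1.006 = 59.64 bpm


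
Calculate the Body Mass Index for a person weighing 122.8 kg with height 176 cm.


BMI = weight / height^2
height = 176 cm = 1.76 m
BMI = 122.8 / 1.76^2
BMI = 39.64 kg/m^2


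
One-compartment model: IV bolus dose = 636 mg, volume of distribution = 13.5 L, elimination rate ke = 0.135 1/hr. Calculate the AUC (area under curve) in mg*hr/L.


C0 = Dose/Vd = 636/13.5 = 47.1111 mg/L
AUC = C0/ke = 47.1111/0.135
AUC = 349 mg*hr/L


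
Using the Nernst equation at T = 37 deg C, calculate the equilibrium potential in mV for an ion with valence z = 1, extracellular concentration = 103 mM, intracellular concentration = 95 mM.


E = (RT/(zF)) * ln(C_out/C_in)
T = 37 + 273.15 = 310.15 K
E = (8.314 * 310.15 / (1 * 96485)) * ln(103/95)
E = 2.161 mV


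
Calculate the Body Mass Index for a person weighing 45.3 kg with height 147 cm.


BMI = weight / height^2
height = 147 cm = 1.47 m
BMI = 45.3 / 1.47^2
BMI = 20.96 kg/m^2


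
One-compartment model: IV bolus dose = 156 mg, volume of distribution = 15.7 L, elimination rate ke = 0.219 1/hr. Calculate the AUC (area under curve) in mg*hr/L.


C0 = Dose/Vd = 156/15.7 = 9.93631 mg/L
AUC = C0/ke = 9.93631/0.219
AUC = 45.37 mg*hr/L


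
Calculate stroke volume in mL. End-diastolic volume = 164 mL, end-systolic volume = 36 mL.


SV = EDV - ESV
SV = 164 - 36
SV = 128 mL


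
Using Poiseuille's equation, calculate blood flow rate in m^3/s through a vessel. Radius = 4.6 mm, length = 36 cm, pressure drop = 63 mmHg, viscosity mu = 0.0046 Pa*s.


Q = pi*r^4*dP / (8*mu*L)
r = 0.0046 m, L = 0.36 m
dP = 63 mmHg = 8399.286 Pa
Q = 8.9181e-04 m^3/s


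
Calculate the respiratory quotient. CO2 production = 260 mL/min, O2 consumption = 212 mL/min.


RQ = VCO2 / VO2
RQ = 260 / 212
RQ = 1.226


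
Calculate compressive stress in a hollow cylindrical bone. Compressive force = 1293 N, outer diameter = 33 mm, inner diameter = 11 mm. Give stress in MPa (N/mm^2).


A = pi*(r_o^2 - r_i^2)
r_o = 16.5 mm, r_i = 5.5 mm
A = 760.265 mm^2
sigma = F/A = 1293 / 760.265
sigma = 1.701 MPa


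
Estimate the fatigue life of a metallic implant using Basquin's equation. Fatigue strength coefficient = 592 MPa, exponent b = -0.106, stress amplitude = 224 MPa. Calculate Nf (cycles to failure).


sigma_a = sigma_f' * (2Nf)^b
2Nf = (sigma_a/sigma_f')^(1/b)
2Nf = (224/592)^(1/-0.106)
2Nf = 9590.1908
Nf = 4795


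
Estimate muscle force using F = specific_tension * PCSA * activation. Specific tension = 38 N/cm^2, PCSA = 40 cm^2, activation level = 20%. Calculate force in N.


F = sigma * PCSA * activation
F = 38 * 40 * 0.2
F = 304 N


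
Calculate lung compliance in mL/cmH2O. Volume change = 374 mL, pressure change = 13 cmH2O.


C = dV / dP
C = 374 / 13
C = 28.77 mL/cmH2O


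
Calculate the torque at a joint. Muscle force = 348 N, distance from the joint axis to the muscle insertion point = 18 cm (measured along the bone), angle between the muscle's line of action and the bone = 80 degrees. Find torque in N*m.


Torque = F * d * sin(theta)   (moment arm = d*sin(theta))
d = 18 cm = 0.18 m
Torque = 348 * 0.18 * sin(80)
Torque = 61.69 N*m


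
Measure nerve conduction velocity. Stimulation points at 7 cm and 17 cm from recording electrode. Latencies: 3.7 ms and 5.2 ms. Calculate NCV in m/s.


Distance = (17 - 7) / 100 = 0.1 m
dt = (5.2 - 3.7) / 1000 = 0.0015 s
NCV = dist / dt = 66.67 m/s


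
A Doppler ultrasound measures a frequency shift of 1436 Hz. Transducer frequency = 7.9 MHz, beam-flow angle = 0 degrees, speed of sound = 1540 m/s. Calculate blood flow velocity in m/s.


v = fd * c / (2 * f0 * cos(theta))
v = 1436 * 1540 / (2 * 7.9000e+06 * cos(0))
v = 0.14 m/s


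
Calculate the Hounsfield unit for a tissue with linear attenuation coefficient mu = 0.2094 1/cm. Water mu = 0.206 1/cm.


HU = ((mu_tissue - mu_water) / mu_water) * 1000
HU = ((0.2094 - 0.206) / 0.206) * 1000
HU = 16.5


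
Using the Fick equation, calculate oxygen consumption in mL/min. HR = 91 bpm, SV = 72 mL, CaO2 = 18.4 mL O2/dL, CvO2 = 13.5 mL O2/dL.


CO = HR*SV = 91*72/1000 = 6.552 L/min
a-v O2 diff = 18.4 - 13.5 = 4.9 mL/dL
VO2 = CO * (CaO2-CvO2) * 10 dL/L
VO2 = 6.552 * 4.9 * 10
VO2 = 321 mL/min


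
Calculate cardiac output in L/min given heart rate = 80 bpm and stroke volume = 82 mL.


CO = HR * SV
CO = 80 * 82 / 1000
CO = 6.56 L/min


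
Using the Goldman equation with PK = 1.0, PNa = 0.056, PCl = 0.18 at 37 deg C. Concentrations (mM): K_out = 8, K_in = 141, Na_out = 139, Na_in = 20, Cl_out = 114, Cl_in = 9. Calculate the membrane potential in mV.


Vm = (RT/F)*ln((PK*Ko + PNa*Nao + PCl*Cli)/(PK*Ki + PNa*Nai + PCl*Clo))
Numer = 17.404, Denom = 162.64
Vm = -59.73 mV


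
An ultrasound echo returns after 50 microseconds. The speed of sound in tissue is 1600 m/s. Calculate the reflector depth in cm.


depth = c * t / 2
t = 50 us = 5.0000e-05 s
depth = 1600 * 5.0000e-05 / 2
depth = 0.04 m = 4 cm


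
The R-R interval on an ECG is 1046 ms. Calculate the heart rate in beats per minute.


HR = 60 / RR_interval(s)
RR = 1046 ms = 1.046 s
HR = 60 / 1.046 = 57.36 bpm


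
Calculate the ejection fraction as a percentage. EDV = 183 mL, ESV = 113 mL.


SV = EDV - ESV = 183 - 113 = 70 mL
EF = SV/EDV * 100 = 70/183 * 100
EF = 38.25%


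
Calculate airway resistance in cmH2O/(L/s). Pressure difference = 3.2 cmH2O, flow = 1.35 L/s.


R = dP / flow
R = 3.2 / 1.35
R = 2.37 cmH2O/(L/s)


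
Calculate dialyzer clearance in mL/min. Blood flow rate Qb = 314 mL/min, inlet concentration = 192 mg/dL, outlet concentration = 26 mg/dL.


K = Qb * (Cb_in - Cb_out) / Cb_in
K = 314 * (192 - 26) / 192
K = 271.5 mL/min


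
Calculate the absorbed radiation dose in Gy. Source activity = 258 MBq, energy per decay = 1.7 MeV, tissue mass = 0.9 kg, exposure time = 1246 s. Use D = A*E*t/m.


A = 258 MBq = 2.5800e+08 Bq
E = 1.7 MeV = 2.7234e-13 J
D = A*E*t/m = 2.5800e+08*2.7234e-13*1246/0.9
D = 0.09728 Gy


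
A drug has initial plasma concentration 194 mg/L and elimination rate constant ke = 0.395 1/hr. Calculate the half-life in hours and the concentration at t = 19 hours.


t_half = ln(2) / ke = 0.693147 / 0.395 = 1.755 hr
C(t) = C0 * exp(-ke*t) = 194 * exp(-0.395*19)
C(19) = 0.1068 mg/L


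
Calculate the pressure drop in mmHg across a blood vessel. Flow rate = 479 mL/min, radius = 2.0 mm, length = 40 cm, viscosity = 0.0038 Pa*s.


dP = 8*mu*L*Q / (pi*r^4)
Q = 479 mL/min = 7.98333e-06 m^3/s
dP = 1931.29 Pa = 1931.29 / 133.322 mmHg = 14.49 mmHg


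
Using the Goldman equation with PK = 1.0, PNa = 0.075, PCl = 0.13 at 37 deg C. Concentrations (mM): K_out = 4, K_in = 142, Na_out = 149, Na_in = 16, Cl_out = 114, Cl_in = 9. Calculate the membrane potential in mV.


Vm = (RT/F)*ln((PK*Ko + PNa*Nao + PCl*Cli)/(PK*Ki + PNa*Nai + PCl*Clo))
Numer = 16.345, Denom = 158.02
Vm = -60.63 mV


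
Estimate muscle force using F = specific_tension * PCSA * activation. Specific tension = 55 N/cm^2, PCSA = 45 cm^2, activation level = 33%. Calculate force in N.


F = sigma * PCSA * activation
F = 55 * 45 * 0.33
F = 816.8 N


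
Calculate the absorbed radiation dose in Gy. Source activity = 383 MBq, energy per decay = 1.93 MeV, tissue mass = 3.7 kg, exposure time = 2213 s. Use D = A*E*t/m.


A = 383 MBq = 3.8300e+08 Bq
E = 1.93 MeV = 3.09186e-13 J
D = A*E*t/m = 3.8300e+08*3.09186e-13*2213/3.7
D = 0.07083 Gy


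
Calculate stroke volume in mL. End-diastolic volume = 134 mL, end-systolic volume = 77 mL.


SV = EDV - ESV
SV = 134 - 77
SV = 57 mL


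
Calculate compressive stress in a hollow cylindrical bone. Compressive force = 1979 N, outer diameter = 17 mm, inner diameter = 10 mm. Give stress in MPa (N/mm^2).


A = pi*(r_o^2 - r_i^2)
r_o = 8.5 mm, r_i = 5 mm
A = 148.44 mm^2
sigma = F/A = 1979 / 148.44
sigma = 13.33 MPa


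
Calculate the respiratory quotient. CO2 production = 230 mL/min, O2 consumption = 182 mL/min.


RQ = VCO2 / VO2
RQ = 230 / 182
RQ = 1.264


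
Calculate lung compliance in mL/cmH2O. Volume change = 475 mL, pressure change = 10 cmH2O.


C = dV / dP
C = 475 / 10
C = 47.5 mL/cmH2O


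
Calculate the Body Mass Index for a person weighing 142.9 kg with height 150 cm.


BMI = weight / height^2
height = 150 cm = 1.5 m
BMI = 142.9 / 1.5^2
BMI = 63.51 kg/m^2


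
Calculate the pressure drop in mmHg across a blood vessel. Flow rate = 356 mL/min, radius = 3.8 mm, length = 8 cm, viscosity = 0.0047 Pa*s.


dP = 8*mu*L*Q / (pi*r^4)
Q = 356 mL/min = 5.93333e-06 m^3/s
dP = 27.2453 Pa = 27.2453 / 133.322 mmHg = 0.2044 mmHg


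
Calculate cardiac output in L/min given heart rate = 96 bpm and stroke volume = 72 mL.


CO = HR * SV
CO = 96 * 72 / 1000
CO = 6.912 L/min


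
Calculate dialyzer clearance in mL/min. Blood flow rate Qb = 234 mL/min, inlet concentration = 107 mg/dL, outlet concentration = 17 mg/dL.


K = Qb * (Cb_in - Cb_out) / Cb_in
K = 234 * (107 - 17) / 107
K = 196.8 mL/min


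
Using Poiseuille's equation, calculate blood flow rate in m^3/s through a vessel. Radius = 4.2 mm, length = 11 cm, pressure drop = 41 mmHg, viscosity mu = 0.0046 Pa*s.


Q = pi*r^4*dP / (8*mu*L)
r = 0.0042 m, L = 0.11 m
dP = 41 mmHg = 5466.202 Pa
Q = 0.00132 m^3/s


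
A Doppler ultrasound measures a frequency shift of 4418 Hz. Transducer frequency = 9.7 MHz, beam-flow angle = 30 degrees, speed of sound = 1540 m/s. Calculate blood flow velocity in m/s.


v = fd * c / (2 * f0 * cos(theta))
v = 4418 * 1540 / (2 * 9.7000e+06 * cos(30))
v = 0.405 m/s


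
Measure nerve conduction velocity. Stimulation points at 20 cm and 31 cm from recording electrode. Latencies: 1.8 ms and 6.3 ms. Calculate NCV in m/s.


Distance = (31 - 20) / 100 = 0.11 m
dt = (6.3 - 1.8) / 1000 = 0.0045 s
NCV = dist / dt = 24.44 m/s


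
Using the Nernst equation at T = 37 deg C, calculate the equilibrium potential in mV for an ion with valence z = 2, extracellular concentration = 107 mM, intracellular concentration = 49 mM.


E = (RT/(zF)) * ln(C_out/C_in)
T = 37 + 273.15 = 310.15 K
E = (8.314 * 310.15 / (2 * 96485)) * ln(107/49)
E = 10.44 mV


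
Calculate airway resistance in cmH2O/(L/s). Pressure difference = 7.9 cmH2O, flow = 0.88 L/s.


R = dP / flow
R = 7.9 / 0.88
R = 8.977 cmH2O/(L/s)


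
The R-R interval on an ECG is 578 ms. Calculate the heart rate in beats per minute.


HR = 60 / RR_interval(s)
RR = 578 ms = 0.578 s
HR = 60 / 0.578 = 103.8 bpm


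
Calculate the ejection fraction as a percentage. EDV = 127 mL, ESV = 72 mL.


SV = EDV - ESV = 127 - 72 = 55 mL
EF = SV/EDV * 100 = 55/127 * 100
EF = 43.31%


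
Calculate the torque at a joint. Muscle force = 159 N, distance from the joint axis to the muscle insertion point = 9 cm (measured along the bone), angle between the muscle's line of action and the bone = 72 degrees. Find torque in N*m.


Torque = F * d * sin(theta)   (moment arm = d*sin(theta))
d = 9 cm = 0.09 m
Torque = 159 * 0.09 * sin(72)
Torque = 13.61 N*m


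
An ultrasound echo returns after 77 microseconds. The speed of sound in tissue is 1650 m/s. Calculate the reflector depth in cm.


depth = c * t / 2
t = 77 us = 7.7000e-05 s
depth = 1650 * 7.7000e-05 / 2
depth = 0.063525 m = 6.3525 cm


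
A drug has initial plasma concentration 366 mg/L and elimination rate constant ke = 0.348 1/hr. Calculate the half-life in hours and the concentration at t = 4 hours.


t_half = ln(2) / ke = 0.693147 / 0.348 = 1.992 hr
C(t) = C0 * exp(-ke*t) = 366 * exp(-0.348*4)
C(4) = 90.98 mg/L


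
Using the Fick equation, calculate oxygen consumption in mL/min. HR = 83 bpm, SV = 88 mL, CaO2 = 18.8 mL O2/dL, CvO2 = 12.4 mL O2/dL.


CO = HR*SV = 83*88/1000 = 7.304 L/min
a-v O2 diff = 18.8 - 12.4 = 6.4 mL/dL
VO2 = CO * (CaO2-CvO2) * 10 dL/L
VO2 = 7.304 * 6.4 * 10
VO2 = 467.5 mL/min


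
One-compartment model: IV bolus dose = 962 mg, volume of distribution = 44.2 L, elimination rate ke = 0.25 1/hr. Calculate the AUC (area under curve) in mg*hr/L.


C0 = Dose/Vd = 962/44.2 = 21.7647 mg/L
AUC = C0/ke = 21.7647/0.25
AUC = 87.06 mg*hr/L


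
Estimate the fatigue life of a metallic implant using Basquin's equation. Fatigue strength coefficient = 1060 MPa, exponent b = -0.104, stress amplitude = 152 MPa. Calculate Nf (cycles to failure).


sigma_a = sigma_f' * (2Nf)^b
2Nf = (sigma_a/sigma_f')^(1/b)
2Nf = (152/1060)^(1/-0.104)
2Nf = 1.2888851e+08
Nf = 6.4444e+07


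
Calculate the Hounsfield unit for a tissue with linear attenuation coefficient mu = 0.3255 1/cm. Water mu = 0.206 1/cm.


HU = ((mu_tissue - mu_water) / mu_water) * 1000
HU = ((0.3255 - 0.206) / 0.206) * 1000
HU = 580.1


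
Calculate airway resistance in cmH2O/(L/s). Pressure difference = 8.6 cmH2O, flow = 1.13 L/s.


R = dP / flow
R = 8.6 / 1.13
R = 7.611 cmH2O/(L/s)


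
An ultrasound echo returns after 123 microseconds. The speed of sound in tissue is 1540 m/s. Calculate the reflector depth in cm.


depth = c * t / 2
t = 123 us = 1.2300e-04 s
depth = 1540 * 1.2300e-04 / 2
depth = 0.09471 m = 9.471 cm


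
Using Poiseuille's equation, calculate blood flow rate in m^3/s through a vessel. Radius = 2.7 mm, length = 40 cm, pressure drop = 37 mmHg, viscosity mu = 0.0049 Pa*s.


Q = pi*r^4*dP / (8*mu*L)
r = 0.0027 m, L = 0.4 m
dP = 37 mmHg = 4932.914 Pa
Q = 5.2525e-05 m^3/s


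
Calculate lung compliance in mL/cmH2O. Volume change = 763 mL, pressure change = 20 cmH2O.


C = dV / dP
C = 763 / 20
C = 38.15 mL/cmH2O


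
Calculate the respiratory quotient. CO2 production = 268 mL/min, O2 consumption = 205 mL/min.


RQ = VCO2 / VO2
RQ = 268 / 205
RQ = 1.307


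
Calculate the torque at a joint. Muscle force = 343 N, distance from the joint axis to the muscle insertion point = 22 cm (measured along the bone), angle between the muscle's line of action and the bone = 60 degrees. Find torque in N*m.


Torque = F * d * sin(theta)   (moment arm = d*sin(theta))
d = 22 cm = 0.22 m
Torque = 343 * 0.22 * sin(60)
Torque = 65.35 N*m


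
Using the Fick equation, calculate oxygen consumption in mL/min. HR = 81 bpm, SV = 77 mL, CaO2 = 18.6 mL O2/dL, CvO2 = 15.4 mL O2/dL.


CO = HR*SV = 81*77/1000 = 6.237 L/min
a-v O2 diff = 18.6 - 15.4 = 3.2 mL/dL
VO2 = CO * (CaO2-CvO2) * 10 dL/L
VO2 = 6.237 * 3.2 * 10
VO2 = 199.6 mL/min


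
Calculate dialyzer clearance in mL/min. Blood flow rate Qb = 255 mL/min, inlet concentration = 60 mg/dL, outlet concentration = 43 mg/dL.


K = Qb * (Cb_in - Cb_out) / Cb_in
K = 255 * (60 - 43) / 60
K = 72.25 mL/min


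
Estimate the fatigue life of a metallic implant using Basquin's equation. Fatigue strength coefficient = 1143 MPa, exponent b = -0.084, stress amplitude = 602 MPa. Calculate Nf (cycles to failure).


sigma_a = sigma_f' * (2Nf)^b
2Nf = (sigma_a/sigma_f')^(1/b)
2Nf = (602/1143)^(1/-0.084)
2Nf = 2064.7993
Nf = 1032


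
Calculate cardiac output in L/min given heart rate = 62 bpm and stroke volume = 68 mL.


CO = HR * SV
CO = 62 * 68 / 1000
CO = 4.216 L/min


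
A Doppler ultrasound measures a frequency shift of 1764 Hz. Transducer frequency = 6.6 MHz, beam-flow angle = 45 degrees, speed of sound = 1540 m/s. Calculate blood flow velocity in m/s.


v = fd * c / (2 * f0 * cos(theta))
v = 1764 * 1540 / (2 * 6.6000e+06 * cos(45))
v = 0.291 m/s


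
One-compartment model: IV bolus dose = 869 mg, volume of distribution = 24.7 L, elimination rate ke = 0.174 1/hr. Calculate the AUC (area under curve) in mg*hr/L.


C0 = Dose/Vd = 869/24.7 = 35.1822 mg/L
AUC = C0/ke = 35.1822/0.174
AUC = 202.2 mg*hr/L


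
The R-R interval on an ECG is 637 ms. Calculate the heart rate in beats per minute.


HR = 60 / RR_interval(s)
RR = 637 ms = 0.637 s
HR = 60 / 0.637 = 94.19 bpm


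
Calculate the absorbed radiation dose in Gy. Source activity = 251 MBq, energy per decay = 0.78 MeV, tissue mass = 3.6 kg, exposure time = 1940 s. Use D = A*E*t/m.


A = 251 MBq = 2.5100e+08 Bq
E = 0.78 MeV = 1.24956e-13 J
D = A*E*t/m = 2.5100e+08*1.24956e-13*1940/3.6
D = 0.0169 Gy


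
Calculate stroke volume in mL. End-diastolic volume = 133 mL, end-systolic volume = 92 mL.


SV = EDV - ESV
SV = 133 - 92
SV = 41 mL


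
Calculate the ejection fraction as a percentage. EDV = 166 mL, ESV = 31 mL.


SV = EDV - ESV = 166 - 31 = 135 mL
EF = SV/EDV * 100 = 135/166 * 100
EF = 81.33%


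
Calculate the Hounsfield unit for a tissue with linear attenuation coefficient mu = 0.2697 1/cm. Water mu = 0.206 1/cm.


HU = ((mu_tissue - mu_water) / mu_water) * 1000
HU = ((0.2697 - 0.206) / 0.206) * 1000
HU = 309.2


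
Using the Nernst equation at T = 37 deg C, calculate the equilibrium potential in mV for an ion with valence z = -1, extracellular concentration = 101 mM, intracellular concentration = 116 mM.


E = (RT/(zF)) * ln(C_out/C_in)
T = 37 + 273.15 = 310.15 K
E = (8.314 * 310.15 / (-1 * 96485)) * ln(101/116)
E = 3.701 mV


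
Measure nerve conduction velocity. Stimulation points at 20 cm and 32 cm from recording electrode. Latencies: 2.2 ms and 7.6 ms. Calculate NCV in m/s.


Distance = (32 - 20) / 100 = 0.12 m
dt = (7.6 - 2.2) / 1000 = 0.0054 s
NCV = dist / dt = 22.22 m/s


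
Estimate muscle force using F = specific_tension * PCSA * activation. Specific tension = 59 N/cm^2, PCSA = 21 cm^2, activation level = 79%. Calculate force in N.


F = sigma * PCSA * activation
F = 59 * 21 * 0.79
F = 978.8 N


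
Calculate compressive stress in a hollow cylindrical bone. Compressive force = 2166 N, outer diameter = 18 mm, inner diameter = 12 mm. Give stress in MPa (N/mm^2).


A = pi*(r_o^2 - r_i^2)
r_o = 9 mm, r_i = 6 mm
A = 141.372 mm^2
sigma = F/A = 2166 / 141.372
sigma = 15.32 MPa


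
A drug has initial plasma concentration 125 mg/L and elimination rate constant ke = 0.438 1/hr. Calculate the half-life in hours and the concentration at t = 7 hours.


t_half = ln(2) / ke = 0.693147 / 0.438 = 1.583 hr
C(t) = C0 * exp(-ke*t) = 125 * exp(-0.438*7)
C(7) = 5.826 mg/L


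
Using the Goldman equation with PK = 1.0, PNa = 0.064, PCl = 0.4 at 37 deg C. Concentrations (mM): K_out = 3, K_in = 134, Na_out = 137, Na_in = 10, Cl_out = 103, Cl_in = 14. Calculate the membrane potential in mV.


Vm = (RT/F)*ln((PK*Ko + PNa*Nao + PCl*Cli)/(PK*Ki + PNa*Nai + PCl*Clo))
Numer = 17.368, Denom = 175.84
Vm = -61.87 mV


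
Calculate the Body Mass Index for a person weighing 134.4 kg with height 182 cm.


BMI = weight / height^2
height = 182 cm = 1.82 m
BMI = 134.4 / 1.82^2
BMI = 40.57 kg/m^2


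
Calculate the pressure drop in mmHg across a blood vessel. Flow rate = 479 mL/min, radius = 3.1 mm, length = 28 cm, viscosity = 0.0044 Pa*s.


dP = 8*mu*L*Q / (pi*r^4)
Q = 479 mL/min = 7.98333e-06 m^3/s
dP = 271.199 Pa = 271.199 / 133.322 mmHg = 2.034 mmHg


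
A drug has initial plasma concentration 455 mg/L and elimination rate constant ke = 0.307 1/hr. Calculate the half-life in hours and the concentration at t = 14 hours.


t_half = ln(2) / ke = 0.693147 / 0.307 = 2.258 hr
C(t) = C0 * exp(-ke*t) = 455 * exp(-0.307*14)
C(14) = 6.186 mg/L


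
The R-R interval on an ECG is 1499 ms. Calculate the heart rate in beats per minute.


HR = 60 / RR_interval(s)
RR = 1499 ms = 1.499 s
HR = 60 / 1.499 = 40.03 bpm


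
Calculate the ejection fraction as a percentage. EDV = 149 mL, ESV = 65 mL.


SV = EDV - ESV = 149 - 65 = 84 mL
EF = SV/EDV * 100 = 84/149 * 100
EF = 56.38%


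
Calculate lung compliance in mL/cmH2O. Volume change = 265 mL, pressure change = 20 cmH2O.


C = dV / dP
C = 265 / 20
C = 13.25 mL/cmH2O


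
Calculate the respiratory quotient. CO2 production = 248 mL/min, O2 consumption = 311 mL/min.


RQ = VCO2 / VO2
RQ = 248 / 311
RQ = 0.7974


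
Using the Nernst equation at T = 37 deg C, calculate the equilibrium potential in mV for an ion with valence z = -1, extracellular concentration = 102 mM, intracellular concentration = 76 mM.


E = (RT/(zF)) * ln(C_out/C_in)
T = 37 + 273.15 = 310.15 K
E = (8.314 * 310.15 / (-1 * 96485)) * ln(102/76)
E = -7.864 mV


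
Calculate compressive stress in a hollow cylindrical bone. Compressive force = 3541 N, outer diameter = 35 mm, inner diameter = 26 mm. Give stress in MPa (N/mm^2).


A = pi*(r_o^2 - r_i^2)
r_o = 17.5 mm, r_i = 13 mm
A = 431.184 mm^2
sigma = F/A = 3541 / 431.184
sigma = 8.212 MPa


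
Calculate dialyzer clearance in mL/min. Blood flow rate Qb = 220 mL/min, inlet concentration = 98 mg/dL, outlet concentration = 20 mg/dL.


K = Qb * (Cb_in - Cb_out) / Cb_in
K = 220 * (98 - 20) / 98
K = 175.1 mL/min


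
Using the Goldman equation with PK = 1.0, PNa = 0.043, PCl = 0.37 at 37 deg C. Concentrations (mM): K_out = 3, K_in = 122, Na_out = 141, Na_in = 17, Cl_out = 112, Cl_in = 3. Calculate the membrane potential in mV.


Vm = (RT/F)*ln((PK*Ko + PNa*Nao + PCl*Cli)/(PK*Ki + PNa*Nai + PCl*Clo))
Numer = 10.173, Denom = 164.171
Vm = -74.33 mV


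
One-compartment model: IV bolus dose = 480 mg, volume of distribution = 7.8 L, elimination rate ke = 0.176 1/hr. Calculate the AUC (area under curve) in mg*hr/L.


C0 = Dose/Vd = 480/7.8 = 61.5385 mg/L
AUC = C0/ke = 61.5385/0.176
AUC = 349.7 mg*hr/L


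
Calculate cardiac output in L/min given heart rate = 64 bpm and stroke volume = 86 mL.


CO = HR * SV
CO = 64 * 86 / 1000
CO = 5.504 L/min


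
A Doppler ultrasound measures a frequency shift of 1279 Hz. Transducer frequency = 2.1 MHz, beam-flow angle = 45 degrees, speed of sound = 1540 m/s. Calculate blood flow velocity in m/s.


v = fd * c / (2 * f0 * cos(theta))
v = 1279 * 1540 / (2 * 2.1000e+06 * cos(45))
v = 0.6632 m/s


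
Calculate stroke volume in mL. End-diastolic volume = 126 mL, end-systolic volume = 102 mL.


SV = EDV - ESV
SV = 126 - 102
SV = 24 mL


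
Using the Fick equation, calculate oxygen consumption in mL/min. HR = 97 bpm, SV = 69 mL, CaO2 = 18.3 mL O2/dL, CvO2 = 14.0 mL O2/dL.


CO = HR*SV = 97*69/1000 = 6.693 L/min
a-v O2 diff = 18.3 - 14.0 = 4.3 mL/dL
VO2 = CO * (CaO2-CvO2) * 10 dL/L
VO2 = 6.693 * 4.3 * 10
VO2 = 287.8 mL/min


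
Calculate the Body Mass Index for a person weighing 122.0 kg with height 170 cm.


BMI = weight / height^2
height = 170 cm = 1.7 m
BMI = 122.0 / 1.7^2
BMI = 42.21 kg/m^2


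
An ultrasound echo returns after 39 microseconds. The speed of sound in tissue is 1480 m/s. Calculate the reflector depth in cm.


depth = c * t / 2
t = 39 us = 3.9000e-05 s
depth = 1480 * 3.9000e-05 / 2
depth = 0.02886 m = 2.886 cm


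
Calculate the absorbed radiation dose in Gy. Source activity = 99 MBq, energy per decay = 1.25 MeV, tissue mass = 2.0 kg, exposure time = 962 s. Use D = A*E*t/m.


A = 99 MBq = 9.9000e+07 Bq
E = 1.25 MeV = 2.0025e-13 J
D = A*E*t/m = 9.9000e+07*2.0025e-13*962/2.0
D = 0.009536 Gy


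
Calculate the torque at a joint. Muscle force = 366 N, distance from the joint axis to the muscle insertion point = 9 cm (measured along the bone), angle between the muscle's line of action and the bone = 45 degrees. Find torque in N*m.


Torque = F * d * sin(theta)   (moment arm = d*sin(theta))
d = 9 cm = 0.09 m
Torque = 366 * 0.09 * sin(45)
Torque = 23.29 N*m


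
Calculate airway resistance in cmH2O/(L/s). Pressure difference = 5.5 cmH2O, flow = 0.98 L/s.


R = dP / flow
R = 5.5 / 0.98
R = 5.612 cmH2O/(L/s)


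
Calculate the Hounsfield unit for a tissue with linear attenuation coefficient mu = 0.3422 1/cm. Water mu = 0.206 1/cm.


HU = ((mu_tissue - mu_water) / mu_water) * 1000
HU = ((0.3422 - 0.206) / 0.206) * 1000
HU = 661.2


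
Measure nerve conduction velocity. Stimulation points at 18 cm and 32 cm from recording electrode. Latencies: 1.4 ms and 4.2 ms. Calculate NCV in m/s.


Distance = (32 - 18) / 100 = 0.14 m
dt = (4.2 - 1.4) / 1000 = 0.0028 s
NCV = dist / dt = 50 m/s


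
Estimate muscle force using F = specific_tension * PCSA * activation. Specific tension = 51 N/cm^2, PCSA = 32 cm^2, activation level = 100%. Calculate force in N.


F = sigma * PCSA * activation
F = 51 * 32 * 1
F = 1632 N


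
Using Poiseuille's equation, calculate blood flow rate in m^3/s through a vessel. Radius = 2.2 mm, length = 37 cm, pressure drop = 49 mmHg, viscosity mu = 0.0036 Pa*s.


Q = pi*r^4*dP / (8*mu*L)
r = 0.0022 m, L = 0.37 m
dP = 49 mmHg = 6532.778 Pa
Q = 4.5117e-05 m^3/s


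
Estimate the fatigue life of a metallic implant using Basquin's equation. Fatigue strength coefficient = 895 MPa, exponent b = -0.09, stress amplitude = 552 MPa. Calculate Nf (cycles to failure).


sigma_a = sigma_f' * (2Nf)^b
2Nf = (sigma_a/sigma_f')^(1/b)
2Nf = (552/895)^(1/-0.09)
2Nf = 214.8048
Nf = 107.4


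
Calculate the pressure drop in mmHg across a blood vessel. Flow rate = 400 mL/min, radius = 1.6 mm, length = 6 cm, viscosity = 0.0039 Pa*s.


dP = 8*mu*L*Q / (pi*r^4)
Q = 400 mL/min = 6.66667e-06 m^3/s
dP = 606.157 Pa = 606.157 / 133.322 mmHg = 4.547 mmHg


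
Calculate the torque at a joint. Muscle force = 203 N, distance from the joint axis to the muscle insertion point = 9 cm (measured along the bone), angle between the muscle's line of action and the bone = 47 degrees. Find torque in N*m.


Torque = F * d * sin(theta)   (moment arm = d*sin(theta))
d = 9 cm = 0.09 m
Torque = 203 * 0.09 * sin(47)
Torque = 13.36 N*m


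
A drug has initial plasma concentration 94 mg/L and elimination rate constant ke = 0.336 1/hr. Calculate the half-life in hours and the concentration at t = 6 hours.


t_half = ln(2) / ke = 0.693147 / 0.336 = 2.063 hr
C(t) = C0 * exp(-ke*t) = 94 * exp(-0.336*6)
C(6) = 12.52 mg/L


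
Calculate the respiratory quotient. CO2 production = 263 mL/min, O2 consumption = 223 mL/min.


RQ = VCO2 / VO2
RQ = 263 / 223
RQ = 1.179


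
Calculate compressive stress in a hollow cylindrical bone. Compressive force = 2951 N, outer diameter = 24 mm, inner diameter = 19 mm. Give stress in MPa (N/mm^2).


A = pi*(r_o^2 - r_i^2)
r_o = 12 mm, r_i = 9.5 mm
A = 168.861 mm^2
sigma = F/A = 2951 / 168.861
sigma = 17.48 MPa


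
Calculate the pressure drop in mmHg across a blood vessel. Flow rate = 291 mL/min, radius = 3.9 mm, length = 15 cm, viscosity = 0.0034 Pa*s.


dP = 8*mu*L*Q / (pi*r^4)
Q = 291 mL/min = 4.85e-06 m^3/s
dP = 27.2266 Pa = 27.2266 / 133.322 mmHg = 0.2042 mmHg


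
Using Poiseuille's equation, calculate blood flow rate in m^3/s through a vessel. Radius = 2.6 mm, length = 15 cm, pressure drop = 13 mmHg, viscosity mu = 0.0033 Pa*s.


Q = pi*r^4*dP / (8*mu*L)
r = 0.0026 m, L = 0.15 m
dP = 13 mmHg = 1733.186 Pa
Q = 6.2834e-05 m^3/s


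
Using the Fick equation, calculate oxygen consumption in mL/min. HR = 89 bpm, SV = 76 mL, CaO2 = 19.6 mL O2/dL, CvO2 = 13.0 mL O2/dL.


CO = HR*SV = 89*76/1000 = 6.764 L/min
a-v O2 diff = 19.6 - 13.0 = 6.6 mL/dL
VO2 = CO * (CaO2-CvO2) * 10 dL/L
VO2 = 6.764 * 6.6 * 10
VO2 = 446.4 mL/min


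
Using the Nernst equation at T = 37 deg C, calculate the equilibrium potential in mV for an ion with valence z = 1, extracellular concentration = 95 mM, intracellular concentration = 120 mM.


E = (RT/(zF)) * ln(C_out/C_in)
T = 37 + 273.15 = 310.15 K
E = (8.314 * 310.15 / (1 * 96485)) * ln(95/120)
E = -6.243 mV


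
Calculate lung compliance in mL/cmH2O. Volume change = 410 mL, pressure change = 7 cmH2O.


C = dV / dP
C = 410 / 7
C = 58.57 mL/cmH2O


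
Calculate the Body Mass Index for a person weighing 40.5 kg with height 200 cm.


BMI = weight / height^2
height = 200 cm = 2 m
BMI = 40.5 / 2^2
BMI = 10.12 kg/m^2


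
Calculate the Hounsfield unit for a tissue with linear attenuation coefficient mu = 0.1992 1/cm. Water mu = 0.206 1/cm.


HU = ((mu_tissue - mu_water) / mu_water) * 1000
HU = ((0.1992 - 0.206) / 0.206) * 1000
HU = -33.01


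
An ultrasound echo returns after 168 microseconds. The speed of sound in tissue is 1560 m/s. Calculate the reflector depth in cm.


depth = c * t / 2
t = 168 us = 1.6800e-04 s
depth = 1560 * 1.6800e-04 / 2
depth = 0.13104 m = 13.104 cm


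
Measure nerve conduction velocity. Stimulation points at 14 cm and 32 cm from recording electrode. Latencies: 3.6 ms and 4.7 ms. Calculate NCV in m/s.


Distance = (32 - 14) / 100 = 0.18 m
dt = (4.7 - 3.6) / 1000 = 0.0011 s
NCV = dist / dt = 163.6 m/s


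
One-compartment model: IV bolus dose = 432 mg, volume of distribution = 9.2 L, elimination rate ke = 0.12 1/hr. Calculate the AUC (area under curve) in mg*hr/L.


C0 = Dose/Vd = 432/9.2 = 46.9565 mg/L
AUC = C0/ke = 46.9565/0.12
AUC = 391.3 mg*hr/L


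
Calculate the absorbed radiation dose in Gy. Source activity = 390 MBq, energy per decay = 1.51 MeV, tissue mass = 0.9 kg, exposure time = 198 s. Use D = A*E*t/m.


A = 390 MBq = 3.9000e+08 Bq
E = 1.51 MeV = 2.41902e-13 J
D = A*E*t/m = 3.9000e+08*2.41902e-13*198/0.9
D = 0.02076 Gy


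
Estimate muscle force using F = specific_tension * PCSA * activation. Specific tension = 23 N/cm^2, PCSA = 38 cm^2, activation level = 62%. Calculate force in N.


F = sigma * PCSA * activation
F = 23 * 38 * 0.62
F = 541.9 N


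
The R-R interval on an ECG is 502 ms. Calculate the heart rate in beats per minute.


HR = 60 / RR_interval(s)
RR = 502 ms = 0.502 s
HR = 60 / 0.502 = 119.5 bpm


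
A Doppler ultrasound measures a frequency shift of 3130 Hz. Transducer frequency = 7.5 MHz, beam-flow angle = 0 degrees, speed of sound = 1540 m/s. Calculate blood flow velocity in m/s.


v = fd * c / (2 * f0 * cos(theta))
v = 3130 * 1540 / (2 * 7.5000e+06 * cos(0))
v = 0.3213 m/s


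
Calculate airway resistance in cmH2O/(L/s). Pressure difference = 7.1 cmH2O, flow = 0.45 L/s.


R = dP / flow
R = 7.1 / 0.45
R = 15.78 cmH2O/(L/s)


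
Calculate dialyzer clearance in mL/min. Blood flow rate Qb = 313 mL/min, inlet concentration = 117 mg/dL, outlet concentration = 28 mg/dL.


K = Qb * (Cb_in - Cb_out) / Cb_in
K = 313 * (117 - 28) / 117
K = 238.1 mL/min


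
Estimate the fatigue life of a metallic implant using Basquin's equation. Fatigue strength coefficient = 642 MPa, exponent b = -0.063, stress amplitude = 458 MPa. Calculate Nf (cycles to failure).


sigma_a = sigma_f' * (2Nf)^b
2Nf = (sigma_a/sigma_f')^(1/b)
2Nf = (458/642)^(1/-0.063)
2Nf = 212.85708
Nf = 106.4


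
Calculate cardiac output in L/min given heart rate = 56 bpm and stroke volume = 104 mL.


CO = HR * SV
CO = 56 * 104 / 1000
CO = 5.824 L/min


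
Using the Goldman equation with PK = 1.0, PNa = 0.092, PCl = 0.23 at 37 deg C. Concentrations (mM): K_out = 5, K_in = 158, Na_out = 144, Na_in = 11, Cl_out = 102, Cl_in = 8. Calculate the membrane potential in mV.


Vm = (RT/F)*ln((PK*Ko + PNa*Nao + PCl*Cli)/(PK*Ki + PNa*Nai + PCl*Clo))
Numer = 20.088, Denom = 182.472
Vm = -58.97 mV


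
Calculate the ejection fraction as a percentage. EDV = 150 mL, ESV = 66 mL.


SV = EDV - ESV = 150 - 66 = 84 mL
EF = SV/EDV * 100 = 84/150 * 100
EF = 56%


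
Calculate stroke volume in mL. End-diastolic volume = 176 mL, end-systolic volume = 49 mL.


SV = EDV - ESV
SV = 176 - 49
SV = 127 mL


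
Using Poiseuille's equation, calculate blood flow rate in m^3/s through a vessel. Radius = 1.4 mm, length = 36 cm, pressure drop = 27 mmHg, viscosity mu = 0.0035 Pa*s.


Q = pi*r^4*dP / (8*mu*L)
r = 0.0014 m, L = 0.36 m
dP = 27 mmHg = 3599.694 Pa
Q = 4.3099e-06 m^3/s


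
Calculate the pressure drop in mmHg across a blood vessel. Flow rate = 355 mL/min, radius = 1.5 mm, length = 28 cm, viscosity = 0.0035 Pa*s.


dP = 8*mu*L*Q / (pi*r^4)
Q = 355 mL/min = 5.91667e-06 m^3/s
dP = 2916.61 Pa = 2916.61 / 133.322 mmHg = 21.88 mmHg


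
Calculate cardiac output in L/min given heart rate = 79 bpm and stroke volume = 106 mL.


CO = HR * SV
CO = 79 * 106 / 1000
CO = 8.374 L/min


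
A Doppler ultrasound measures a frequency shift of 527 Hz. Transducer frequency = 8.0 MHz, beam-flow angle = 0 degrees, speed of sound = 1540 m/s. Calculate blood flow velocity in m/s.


v = fd * c / (2 * f0 * cos(theta))
v = 527 * 1540 / (2 * 8.0000e+06 * cos(0))
v = 0.05072 m/s


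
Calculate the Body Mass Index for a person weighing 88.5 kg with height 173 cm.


BMI = weight / height^2
height = 173 cm = 1.73 m
BMI = 88.5 / 1.73^2
BMI = 29.57 kg/m^2


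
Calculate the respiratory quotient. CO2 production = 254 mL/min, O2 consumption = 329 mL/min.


RQ = VCO2 / VO2
RQ = 254 / 329
RQ = 0.772


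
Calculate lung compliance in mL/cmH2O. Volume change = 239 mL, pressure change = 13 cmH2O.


C = dV / dP
C = 239 / 13
C = 18.38 mL/cmH2O


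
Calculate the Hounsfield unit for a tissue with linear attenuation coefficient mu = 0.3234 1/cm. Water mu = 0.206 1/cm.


HU = ((mu_tissue - mu_water) / mu_water) * 1000
HU = ((0.3234 - 0.206) / 0.206) * 1000
HU = 569.9


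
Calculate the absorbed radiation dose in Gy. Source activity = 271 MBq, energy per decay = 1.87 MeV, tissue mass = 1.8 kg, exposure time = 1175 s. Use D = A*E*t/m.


A = 271 MBq = 2.7100e+08 Bq
E = 1.87 MeV = 2.99574e-13 J
D = A*E*t/m = 2.7100e+08*2.99574e-13*1175/1.8
D = 0.053 Gy


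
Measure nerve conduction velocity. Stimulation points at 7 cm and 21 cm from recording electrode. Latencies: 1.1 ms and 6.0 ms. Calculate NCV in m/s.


Distance = (21 - 7) / 100 = 0.14 m
dt = (6.0 - 1.1) / 1000 = 0.0049 s
NCV = dist / dt = 28.57 m/s


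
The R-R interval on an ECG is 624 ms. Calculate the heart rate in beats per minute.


HR = 60 / RR_interval(s)
RR = 624 ms = 0.624 s
HR = 60 / 0.624 = 96.15 bpm


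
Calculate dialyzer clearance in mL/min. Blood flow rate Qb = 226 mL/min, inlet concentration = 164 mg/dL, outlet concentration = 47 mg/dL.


K = Qb * (Cb_in - Cb_out) / Cb_in
K = 226 * (164 - 47) / 164
K = 161.2 mL/min


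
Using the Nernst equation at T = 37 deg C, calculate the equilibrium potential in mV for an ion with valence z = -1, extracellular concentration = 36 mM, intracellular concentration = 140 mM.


E = (RT/(zF)) * ln(C_out/C_in)
T = 37 + 273.15 = 310.15 K
E = (8.314 * 310.15 / (-1 * 96485)) * ln(36/140)
E = 36.3 mV


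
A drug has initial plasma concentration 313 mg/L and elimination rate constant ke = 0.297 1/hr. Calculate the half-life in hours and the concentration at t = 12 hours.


t_half = ln(2) / ke = 0.693147 / 0.297 = 2.334 hr
C(t) = C0 * exp(-ke*t) = 313 * exp(-0.297*12)
C(12) = 8.866 mg/L
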